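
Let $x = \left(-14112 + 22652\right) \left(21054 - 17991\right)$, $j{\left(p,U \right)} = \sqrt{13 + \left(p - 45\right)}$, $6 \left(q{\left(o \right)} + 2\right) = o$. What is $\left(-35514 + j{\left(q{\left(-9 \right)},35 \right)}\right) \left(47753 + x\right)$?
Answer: $-930671822322 + \frac{26205773 i \sqrt{142}}{2} \approx -9.3067 \cdot 10^{11} + 1.5614 \cdot 10^{8} i$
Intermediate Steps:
$q{\left(o \right)} = -2 + \frac{o}{6}$
$j{\left(p,U \right)} = \sqrt{-32 + p}$ ($j{\left(p,U \right)} = \sqrt{13 + \left(p - 45\right)} = \sqrt{13 + \left(-45 + p\right)} = \sqrt{-32 + p}$)
$x = 26158020$ ($x = 8540 \cdot 3063 = 26158020$)
$\left(-35514 + j{\left(q{\left(-9 \right)},35 \right)}\right) \left(47753 + x\right) = \left(-35514 + \sqrt{-32 + \left(-2 + \frac{1}{6} \left(-9\right)\right)}\right) \left(47753 + 26158020\right) = \left(-35514 + \sqrt{-32 - \frac{7}{2}}\right) 26205773 = \left(-35514 + \sqrt{- \frac{71}{2}}\right) 26205773 = \left(-35514 + \frac{i \sqrt{142}}{2}\right) 26205773 = -930671822322 + \frac{26205773 i \sqrt{142}}{2}$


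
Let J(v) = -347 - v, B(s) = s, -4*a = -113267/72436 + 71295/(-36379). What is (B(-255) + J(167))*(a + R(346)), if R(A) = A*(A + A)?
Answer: -39607666724842045/215114224 ≈ -1.8412e+8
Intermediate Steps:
R(A) = 2*A² (R(A) = A*(2*A) = 2*A²)
a = 189487037/215114224 (a = -(-113267/72436 + 71295/(-36379))/4 = -(-113267*1/72436 + 71295*(-1/36379))/4 = -(-16181/10348 - 10185/5197)/4 = -¼*(-189487037/53778556) = 189487037/215114224 ≈ 0.88087)
(B(-255) + J(167))*(a + R(346)) = (-255 + (-347 - 1*167))*(189487037/215114224 + 2*346²) = (-255 + (-347 - 167))*(189487037/215114224 + 2*119716) = (-255 - 514)*(189487037/215114224 + 239432) = -769*51505418367805/215114224 = -39607666724842045/215114224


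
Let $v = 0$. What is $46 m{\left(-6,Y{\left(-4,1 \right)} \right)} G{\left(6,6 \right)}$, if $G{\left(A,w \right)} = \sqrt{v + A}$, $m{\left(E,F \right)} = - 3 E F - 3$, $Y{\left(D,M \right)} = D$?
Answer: $- 3450 \sqrt{6} \approx -8450.7$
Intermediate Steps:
$m{\left(E,F \right)} = -3 - 3 E F$ ($m{\left(E,F \right)} = - 3 E F - 3 = -3 - 3 E F$)
$G{\left(A,w \right)} = \sqrt{A}$ ($G{\left(A,w \right)} = \sqrt{0 + A} = \sqrt{A}$)
$46 m{\left(-6,Y{\left(-4,1 \right)} \right)} G{\left(6,6 \right)} = 46 \left(-3 - \left(-18\right) \left(-4\right)\right) \sqrt{6} = 46 \left(-3 - 72\right) \sqrt{6} = 46 \left(-75\right) \sqrt{6} = - 3450 \sqrt{6}$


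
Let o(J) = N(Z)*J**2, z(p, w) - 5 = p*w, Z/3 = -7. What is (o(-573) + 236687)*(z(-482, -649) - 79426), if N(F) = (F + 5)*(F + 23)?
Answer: -2396950079877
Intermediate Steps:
Z = -21 (Z = 3*(-7) = -21)
N(F) = (5 + F)*(23 + F)
z(p, w) = 5 + p*w
o(J) = -32*J**2 (o(J) = (115 + (-21)**2 + 28*(-21))*J**2 = (115 + 441 - 588)*J**2 = -32*J**2)
(o(-573) + 236687)*(z(-482, -649) - 79426) = (-32*(-573)**2 + 236687)*((5 - 482*(-649)) - 79426) = (-32*328329 + 236687)*((5 + 312818) - 79426) = (-10506528 + 236687)*(312823 - 79426) = -10269841*233397 = -2396950079877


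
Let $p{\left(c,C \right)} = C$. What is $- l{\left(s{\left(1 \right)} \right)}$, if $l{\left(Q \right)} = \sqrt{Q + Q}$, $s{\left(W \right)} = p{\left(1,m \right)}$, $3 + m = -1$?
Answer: $- 2 i \sqrt{2} \approx - 2.8284 i$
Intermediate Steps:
$m = -4$ ($m = -3 - 1 = -4$)
$s{\left(W \right)} = -4$
$l{\left(Q \right)} = \sqrt{2} \sqrt{Q}$ ($l{\left(Q \right)} = \sqrt{2 Q} = \sqrt{2} \sqrt{Q}$)
$- l{\left(s{\left(1 \right)} \right)} = - \sqrt{2} \sqrt{-4} = - \sqrt{2} \cdot 2 i = - 2 i \sqrt{2}$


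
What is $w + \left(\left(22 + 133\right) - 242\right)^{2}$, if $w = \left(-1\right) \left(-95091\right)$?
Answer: $102660$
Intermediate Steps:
$w = 95091$
$w + \left(\left(22 + 133\right) - 242\right)^{2} = 95091 + \left(\left(22 + 133\right) - 242\right)^{2} = 95091 + \left(155 - 242\right)^{2} = 95091 + \left(-87\right)^{2} = 95091 + 7569 = 102660$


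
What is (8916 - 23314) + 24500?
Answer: 10102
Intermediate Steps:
(8916 - 23314) + 24500 = -14398 + 24500 = 10102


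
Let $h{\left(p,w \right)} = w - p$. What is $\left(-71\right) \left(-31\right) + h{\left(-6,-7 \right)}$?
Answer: $2200$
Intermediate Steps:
$\left(-71\right) \left(-31\right) + h{\left(-6,-7 \right)} = \left(-71\right) \left(-31\right) - 1 = 2201 + \left(-7 + 6\right) = 2201 - 1 = 2200$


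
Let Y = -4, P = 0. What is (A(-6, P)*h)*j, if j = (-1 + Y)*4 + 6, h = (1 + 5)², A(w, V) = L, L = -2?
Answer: 1008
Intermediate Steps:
A(w, V) = -2
h = 36 (h = 6² = 36)
j = -14 (j = (-1 - 4)*4 + 6 = -5*4 + 6 = -20 + 6 = -14)
(A(-6, P)*h)*j = -2*36*(-14) = -72*(-14) = 1008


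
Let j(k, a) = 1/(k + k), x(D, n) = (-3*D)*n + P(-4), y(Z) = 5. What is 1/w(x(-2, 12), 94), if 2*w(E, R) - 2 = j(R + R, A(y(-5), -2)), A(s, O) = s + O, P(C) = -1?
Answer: 752/753 ≈ 0.99867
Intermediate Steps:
A(s, O) = O + s
x(D, n) = -1 - 3*D*n (x(D, n) = (-3*D)*n - 1 = -3*D*n - 1 = -1 - 3*D*n)
j(k, a) = 1/(2*k)
w(E, R) = 1 + 1/(8*R) (w(E, R) = 1 + (1/(2*(R + R)))/2 = 1 + (1/(2*((2*R))))/2 = 1 + ((1/(2*R))/2)/2 = 1 + (1/(4*R))/2 = 1 + 1/(8*R))
1/w(x(-2, 12), 94) = 1/((⅛ + 94)/94) = 1/((1/94)*(753/8)) = 1/(753/752) = 752/753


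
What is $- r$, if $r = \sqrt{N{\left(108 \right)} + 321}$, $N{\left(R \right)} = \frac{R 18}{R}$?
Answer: $- \sqrt{339} \approx -18.412$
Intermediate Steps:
$N{\left(R \right)} = 18$ ($N{\left(R \right)} = \frac{18 R}{R} = 18$)
$r = \sqrt{339}$ ($r = \sqrt{18 + 321} = \sqrt{339} \approx 18.412$)
$- r = - \sqrt{339}$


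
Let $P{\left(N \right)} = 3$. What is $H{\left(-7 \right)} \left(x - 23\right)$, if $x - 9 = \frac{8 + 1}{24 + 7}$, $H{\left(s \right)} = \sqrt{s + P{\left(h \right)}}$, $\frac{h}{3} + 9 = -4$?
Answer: $- \frac{850 i}{31} \approx - 27.419 i$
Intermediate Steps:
$h = -39$ ($h = -27 + 3 \left(-4\right) = -27 - 12 = -39$)
$H{\left(s \right)} = \sqrt{3 + s}$ ($H{\left(s \right)} = \sqrt{s + 3} = \sqrt{3 + s}$)
$x = \frac{288}{31}$ ($x = 9 + \frac{8 + 1}{24 + 7} = 9 + \frac{9}{31} = \frac{288}{31} \approx 9.2903$)
$H{\left(-7 \right)} \left(x - 23\right) = \sqrt{3 - 7} \left(\frac{288}{31} - 23\right) = \sqrt{-4} \left(- \frac{425}{31}\right) = 2 i \left(- \frac{425}{31}\right) = - \frac{850 i}{31}$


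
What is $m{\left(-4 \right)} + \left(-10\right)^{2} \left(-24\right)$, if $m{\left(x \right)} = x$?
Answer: $-2404$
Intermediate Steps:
$m{\left(-4 \right)} + \left(-10\right)^{2} \left(-24\right) = -4 + \left(-10\right)^{2} \left(-24\right) = -4 + 100 \left(-24\right) = -4 - 2400 = -2404$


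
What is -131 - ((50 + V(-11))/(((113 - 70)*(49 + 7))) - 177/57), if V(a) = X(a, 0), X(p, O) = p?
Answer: -5852181/45752 ≈ -127.91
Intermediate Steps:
V(a) = a
-131 - ((50 + V(-11))/(((113 - 70)*(49 + 7))) - 177/57) = -131 - ((50 - 11)/(((113 - 70)*(49 + 7))) - 177/57) = -131 - (39/((43*56)) - 177*1/57) = -131 - (39/2408 - 59/19) = -131 - 1*(-141331/45752) = -131 + 141331/45752 = -5852181/45752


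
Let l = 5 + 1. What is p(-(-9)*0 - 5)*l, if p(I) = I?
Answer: -30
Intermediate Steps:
l = 6
p(-(-9)*0 - 5)*l = (-(-9)*0 - 5)*6 = (-3*0 - 5)*6 = (0 - 5)*6 = -5*6 = -30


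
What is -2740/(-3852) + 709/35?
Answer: 706742/33705 ≈ 20.968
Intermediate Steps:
-2740/(-3852) + 709/35 = -2740*(-1/3852) + 709*(1/35) = 685/963 + 709/35 = 706742/33705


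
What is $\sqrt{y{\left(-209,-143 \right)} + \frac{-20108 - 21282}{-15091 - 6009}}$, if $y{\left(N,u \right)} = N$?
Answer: $\frac{3 i \sqrt{102417290}}{2110} \approx 14.389 i$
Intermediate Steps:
$\sqrt{y{\left(-209,-143 \right)} + \frac{-20108 - 21282}{-15091 - 6009}} = \sqrt{-209 + \frac{-20108 - 21282}{-15091 - 6009}} = \sqrt{-209 - \frac{41390}{-21100}} = \sqrt{-209 - - \frac{4139}{2110}} = \sqrt{-209 + \frac{4139}{2110}} = \sqrt{- \frac{436851}{2110}} = \frac{3 i \sqrt{102417290}}{2110}$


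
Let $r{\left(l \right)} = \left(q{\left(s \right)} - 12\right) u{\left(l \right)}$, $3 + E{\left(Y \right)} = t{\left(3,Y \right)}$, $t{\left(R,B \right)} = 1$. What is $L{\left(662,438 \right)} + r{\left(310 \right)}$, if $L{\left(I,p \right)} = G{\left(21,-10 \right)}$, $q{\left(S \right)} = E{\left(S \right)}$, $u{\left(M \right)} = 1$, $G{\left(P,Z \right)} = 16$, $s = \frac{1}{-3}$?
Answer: $2$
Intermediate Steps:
$s = - \frac{1}{3} \approx -0.33333$
$E{\left(Y \right)} = -2$ ($E{\left(Y \right)} = -3 + 1 = -2$)
$q{\left(S \right)} = -2$
$L{\left(I,p \right)} = 16$
$r{\left(l \right)} = -14$ ($r{\left(l \right)} = \left(-2 - 12\right) 1 = \left(-14\right) 1 = -14$)
$L{\left(662,438 \right)} + r{\left(310 \right)} = 16 - 14 = 2$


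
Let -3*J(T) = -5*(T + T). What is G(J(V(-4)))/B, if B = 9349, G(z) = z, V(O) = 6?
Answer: 20/9349 ≈ 0.0021393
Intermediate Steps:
J(T) = 10*T/3 (J(T) = -(-5)*(T + T)/3 = -(-5)*2*T/3 = -(-10)*T/3 = 10*T/3)
G(J(V(-4)))/B = ((10/3)*6)/9349 = 20*(1/9349) = 20/9349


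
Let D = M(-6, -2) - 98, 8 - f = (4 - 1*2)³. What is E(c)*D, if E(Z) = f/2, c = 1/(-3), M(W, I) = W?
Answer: 0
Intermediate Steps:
c = -⅓ ≈ -0.33333
f = 0 (f = 8 - (4 - 1*2)³ = 8 - (4 - 2)³ = 8 - 1*2³ = 8 - 1*8 = 8 - 8 = 0)
D = -104 (D = -6 - 98 = -104)
E(Z) = 0 (E(Z) = 0/2 = 0*(½) = 0)
E(c)*D = 0*(-104) = 0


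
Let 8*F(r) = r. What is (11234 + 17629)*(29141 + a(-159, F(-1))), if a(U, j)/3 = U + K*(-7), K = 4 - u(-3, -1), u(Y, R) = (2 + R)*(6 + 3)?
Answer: 830359647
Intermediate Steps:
u(Y, R) = 18 + 9*R (u(Y, R) = (2 + R)*9 = 18 + 9*R)
F(r) = r/8
K = -5 (K = 4 - (18 + 9*(-1)) = 4 - (18 - 9) = 4 - 1*9 = 4 - 9 = -5)
a(U, j) = 105 + 3*U (a(U, j) = 3*(U - 5*(-7)) = 3*(U + 35) = 3*(35 + U) = 105 + 3*U)
(11234 + 17629)*(29141 + a(-159, F(-1))) = (11234 + 17629)*(29141 + (105 + 3*(-159))) = 28863*(29141 + (105 - 477)) = 28863*(29141 - 372) = 28863*28769 = 830359647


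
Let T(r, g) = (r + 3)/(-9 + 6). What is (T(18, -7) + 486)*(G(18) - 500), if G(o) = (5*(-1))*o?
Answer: -282610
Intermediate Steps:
T(r, g) = -1 - r/3 (T(r, g) = (3 + r)/(-3) = (3 + r)*(-⅓) = -1 - r/3)
G(o) = -5*o
(T(18, -7) + 486)*(G(18) - 500) = ((-1 - ⅓*18) + 486)*(-5*18 - 500) = ((-1 - 6) + 486)*(-90 - 500) = (-7 + 486)*(-590) = 479*(-590) = -282610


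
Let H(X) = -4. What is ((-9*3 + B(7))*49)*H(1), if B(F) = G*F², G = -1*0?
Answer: 5292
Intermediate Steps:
G = 0
B(F) = 0 (B(F) = 0*F² = 0)
((-9*3 + B(7))*49)*H(1) = ((-9*3 + 0)*49)*(-4) = ((-27 + 0)*49)*(-4) = -27*49*(-4) = -1323*(-4) = 5292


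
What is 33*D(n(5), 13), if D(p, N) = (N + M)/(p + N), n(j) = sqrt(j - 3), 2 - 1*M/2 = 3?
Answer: 4719/167 - 363*sqrt(2)/167 ≈ 25.183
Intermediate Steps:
M = -2 (M = 4 - 2*3 = 4 - 6 = -2)
n(j) = sqrt(-3 + j)
D(p, N) = (-2 + N)/(N + p) (D(p, N) = (N - 2)/(p + N) = (-2 + N)/(N + p))
33*D(n(5), 13) = 33*((-2 + 13)/(13 + sqrt(-3 + 5))) = 33*(11/(13 + sqrt(2))) = 363/(13 + sqrt(2))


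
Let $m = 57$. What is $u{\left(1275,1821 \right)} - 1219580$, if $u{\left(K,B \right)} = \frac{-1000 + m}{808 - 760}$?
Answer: $- \frac{58540783}{48} \approx -1.2196 \cdot 10^{6}$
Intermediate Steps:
$u{\left(K,B \right)} = - \frac{943}{48}$ ($u{\left(K,B \right)} = \frac{-1000 + 57}{808 - 760} = - \frac{943}{48}$)
$u{\left(1275,1821 \right)} - 1219580 = - \frac{943}{48} - 1219580 = - \frac{58540783}{48}$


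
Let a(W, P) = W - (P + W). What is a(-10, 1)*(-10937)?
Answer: 10937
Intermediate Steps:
a(W, P) = -P (a(W, P) = W + (-P - W) = -P)
a(-10, 1)*(-10937) = -1*1*(-10937) = -1*(-10937) = 10937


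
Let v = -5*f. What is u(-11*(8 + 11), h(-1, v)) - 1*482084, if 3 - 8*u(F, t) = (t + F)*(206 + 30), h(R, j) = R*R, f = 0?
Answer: -3807581/8 ≈ -4.7595e+5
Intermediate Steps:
v = 0 (v = -5*0 = 0)
h(R, j) = R**2
u(F, t) = 3/8 - 59*F/2 - 59*t/2 (u(F, t) = 3/8 - (t + F)*(206 + 30)/8 = 3/8 - (F + t)*236/8 = 3/8 - (236*F + 236*t)/8 = 3/8 + (-59*F/2 - 59*t/2) = 3/8 - 59*F/2 - 59*t/2)
u(-11*(8 + 11), h(-1, v)) - 1*482084 = (3/8 - (-649)*(8 + 11)/2 - 59/2*(-1)**2) - 1*482084 = (3/8 - (-649)*19/2 - 59/2*1) - 482084 = (3/8 - 59/2*(-209) - 59/2) - 482084 = (3/8 + 12331/2 - 59/2) - 482084 = 49091/8 - 482084 = -3807581/8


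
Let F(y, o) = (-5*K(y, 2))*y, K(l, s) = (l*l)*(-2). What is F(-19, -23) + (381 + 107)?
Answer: -68102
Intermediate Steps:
K(l, s) = -2*l² (K(l, s) = l²*(-2) = -2*l²)
F(y, o) = 10*y³ (F(y, o) = (-(-10)*y²)*y = (10*y²)*y = 10*y³)
F(-19, -23) + (381 + 107) = 10*(-19)³ + (381 + 107) = 10*(-6859) + 488 = -68590 + 488 = -68102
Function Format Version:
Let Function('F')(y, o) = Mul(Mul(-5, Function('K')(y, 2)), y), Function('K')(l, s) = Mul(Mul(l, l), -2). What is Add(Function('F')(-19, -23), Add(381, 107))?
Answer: -68102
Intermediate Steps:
Function('K')(l, s) = Mul(-2, Pow(l, 2)) (Function('K')(l, s) = Mul(Pow(l, 2), -2) = Mul(-2, Pow(l, 2)))
Function('F')(y, o) = Mul(10, Pow(y, 3)) (Function('F')(y, o) = Mul(Mul(-5, Mul(-2, Pow(y, 2))), y) = Mul(Mul(10, Pow(y, 2)), y) = Mul(10, Pow(y, 3)))
Add(Function('F')(-19, -23), Add(381, 107)) = Add(Mul(10, Pow(-19, 3)), Add(381, 107)) = Add(Mul(10, -6859), 488) = Add(-68590, 488) = -68102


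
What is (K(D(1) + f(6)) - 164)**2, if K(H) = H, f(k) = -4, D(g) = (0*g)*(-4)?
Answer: 28224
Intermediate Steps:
D(g) = 0 (D(g) = 0*(-4) = 0)
(K(D(1) + f(6)) - 164)**2 = ((0 - 4) - 164)**2 = (-4 - 164)**2 = (-168)**2 = 28224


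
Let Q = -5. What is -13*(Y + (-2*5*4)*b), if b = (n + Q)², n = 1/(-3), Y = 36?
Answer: 128908/9 ≈ 14323.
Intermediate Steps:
n = -⅓ ≈ -0.33333
b = 256/9 (b = (-⅓ - 5)² = (-16/3)² = 256/9 ≈ 28.444)
-13*(Y + (-2*5*4)*b) = -13*(36 + (-2*5*4)*(256/9)) = -13*(36 - 10*4*(256/9)) = -13*(36 - 40*256/9) = -13*(36 - 10240/9) = -13*(-9916/9) = 128908/9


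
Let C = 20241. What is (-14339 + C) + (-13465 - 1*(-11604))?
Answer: 4041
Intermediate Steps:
(-14339 + C) + (-13465 - 1*(-11604)) = (-14339 + 20241) + (-13465 - 1*(-11604)) = 5902 + (-13465 + 11604) = 5902 - 1861 = 4041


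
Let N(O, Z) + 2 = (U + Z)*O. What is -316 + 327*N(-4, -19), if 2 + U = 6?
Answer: 18650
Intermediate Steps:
U = 4 (U = -2 + 6 = 4)
N(O, Z) = -2 + O*(4 + Z) (N(O, Z) = -2 + (4 + Z)*O = -2 + O*(4 + Z))
-316 + 327*N(-4, -19) = -316 + 327*(-2 + 4*(-4) - 4*(-19)) = -316 + 327*(-2 - 16 + 76) = -316 + 327*58 = -316 + 18966 = 18650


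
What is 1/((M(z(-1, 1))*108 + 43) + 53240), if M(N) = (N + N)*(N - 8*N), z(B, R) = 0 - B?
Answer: 1/51771 ≈ 1.9316e-5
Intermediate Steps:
z(B, R) = -B
M(N) = -14*N² (M(N) = (2*N)*(-7*N) = -14*N²)
1/((M(z(-1, 1))*108 + 43) + 53240) = 1/((-14*(-1*(-1))²*108 + 43) + 53240) = 1/((-14*1²*108 + 43) + 53240) = 1/((-14*1*108 + 43) + 53240) = 1/((-14*108 + 43) + 53240) = 1/((-1512 + 43) + 53240) = 1/(-1469 + 53240) = 1/51771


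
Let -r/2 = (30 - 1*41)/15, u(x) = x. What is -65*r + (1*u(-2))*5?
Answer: -316/3 ≈ -105.33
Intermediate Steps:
r = 22/15 (r = -2*(30 - 1*41)/15 = -2*(30 - 41)/15 = -(-22)/15 = -2*(-11/15) = 22/15 ≈ 1.4667)
-65*r + (1*u(-2))*5 = -65*22/15 + (1*(-2))*5 = -286/3 - 2*5 = -286/3 - 10 = -316/3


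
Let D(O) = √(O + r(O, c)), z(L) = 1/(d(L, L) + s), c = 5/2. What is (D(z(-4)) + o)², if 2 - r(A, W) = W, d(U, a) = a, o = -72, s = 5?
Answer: (144 - √2)²/4 ≈ 5082.7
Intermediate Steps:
c = 5/2 (c = 5*(½) = 5/2 ≈ 2.5000)
r(A, W) = 2 - W
z(L) = 1/(5 + L) (z(L) = 1/(L + 5) = 1/(5 + L))
D(O) = √(-½ + O) (D(O) = √(O + (2 - 1*5/2)) = √(O + (2 - 5/2)) = √(O - ½) = √(-½ + O))
(D(z(-4)) + o)² = (√(-2 + 4/(5 - 4))/2 - 72)² = (√(-2 + 4/1)/2 - 72)² = (√(-2 + 4*1)/2 - 72)² = (√(-2 + 4)/2 - 72)² = (√2/2 - 72)² = (-72 + √2/2)²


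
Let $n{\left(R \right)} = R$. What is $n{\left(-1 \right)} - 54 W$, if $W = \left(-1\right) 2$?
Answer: $107$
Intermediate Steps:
$W = -2$
$n{\left(-1 \right)} - 54 W = -1 - -108 = -1 + 108 = 107$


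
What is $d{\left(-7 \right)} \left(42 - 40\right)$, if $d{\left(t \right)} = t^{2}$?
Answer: $98$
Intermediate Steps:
$d{\left(-7 \right)} \left(42 - 40\right) = \left(-7\right)^{2} \left(42 - 40\right) = 49 \cdot 2 = 98$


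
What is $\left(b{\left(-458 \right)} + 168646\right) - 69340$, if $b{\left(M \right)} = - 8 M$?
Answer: $102970$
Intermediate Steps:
$\left(b{\left(-458 \right)} + 168646\right) - 69340 = \left(\left(-8\right) \left(-458\right) + 168646\right) - 69340 = \left(3664 + 168646\right) - 69340 = 172310 - 69340 = 102970$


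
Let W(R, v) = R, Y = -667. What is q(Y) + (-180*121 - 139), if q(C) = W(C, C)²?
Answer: 422970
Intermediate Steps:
q(C) = C²
q(Y) + (-180*121 - 139) = (-667)² + (-180*121 - 139) = 444889 + (-21780 - 139) = 444889 - 21919 = 422970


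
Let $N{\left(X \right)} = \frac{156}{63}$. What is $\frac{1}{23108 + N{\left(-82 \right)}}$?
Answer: $\frac{21}{485320} \approx 4.327 \cdot 10^{-5}$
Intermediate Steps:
$N{\left(X \right)} = \frac{52}{21}$ ($N{\left(X \right)} = 156 \cdot \frac{1}{63} = \frac{52}{21}$)
$\frac{1}{23108 + N{\left(-82 \right)}} = \frac{1}{23108 + \frac{52}{21}} = \frac{1}{\frac{485320}{21}} = \frac{21}{485320}$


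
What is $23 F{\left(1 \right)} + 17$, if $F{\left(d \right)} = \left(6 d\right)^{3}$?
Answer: $4985$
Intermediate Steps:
$F{\left(d \right)} = 216 d^{3}$
$23 F{\left(1 \right)} + 17 = 23 \cdot 216 \cdot 1^{3} + 17 = 23 \cdot 216 \cdot 1 + 17 = 23 \cdot 216 + 17 = 4968 + 17 = 4985$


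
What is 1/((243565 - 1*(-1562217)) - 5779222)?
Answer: -1/3973440 ≈ -2.5167e-7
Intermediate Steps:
1/((243565 - 1*(-1562217)) - 5779222) = 1/((243565 + 1562217) - 5779222) = 1/(1805782 - 5779222) = 1/(-3973440) = -1/3973440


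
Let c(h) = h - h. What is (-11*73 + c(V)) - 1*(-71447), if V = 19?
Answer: 70644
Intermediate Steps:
c(h) = 0
(-11*73 + c(V)) - 1*(-71447) = (-11*73 + 0) - 1*(-71447) = (-803 + 0) + 71447 = -803 + 71447 = 70644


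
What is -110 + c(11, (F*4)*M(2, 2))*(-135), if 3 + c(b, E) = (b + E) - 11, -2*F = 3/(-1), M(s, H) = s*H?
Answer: -2945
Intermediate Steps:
M(s, H) = H*s
F = 3/2 (F = -3/(2*(-1)) = -3*(-1)/2 = -1/2*(-3) = 3/2 ≈ 1.5000)
c(b, E) = -14 + E + b (c(b, E) = -3 + ((b + E) - 11) = -3 + ((E + b) - 11) = -3 + (-11 + E + b) = -14 + E + b)
-110 + c(11, (F*4)*M(2, 2))*(-135) = -110 + (-14 + ((3/2)*4)*(2*2) + 11)*(-135) = -110 + (-14 + 6*4 + 11)*(-135) = -110 + (-14 + 24 + 11)*(-135) = -110 + 21*(-135) = -110 - 2835 = -2945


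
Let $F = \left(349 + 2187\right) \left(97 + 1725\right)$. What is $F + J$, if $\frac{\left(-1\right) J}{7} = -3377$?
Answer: $4644231$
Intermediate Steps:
$F = 4620592$ ($F = 2536 \cdot 1822 = 4620592$)
$J = 23639$ ($J = \left(-7\right) \left(-3377\right) = 23639$)
$F + J = 4620592 + 23639 = 4644231$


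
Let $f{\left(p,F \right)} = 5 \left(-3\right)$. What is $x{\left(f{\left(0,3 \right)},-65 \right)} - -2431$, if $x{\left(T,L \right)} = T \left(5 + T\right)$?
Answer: $2581$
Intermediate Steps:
$f{\left(p,F \right)} = -15$
$x{\left(f{\left(0,3 \right)},-65 \right)} - -2431 = - 15 \left(5 - 15\right) - -2431 = \left(-15\right) \left(-10\right) + 2431 = 150 + 2431 = 2581$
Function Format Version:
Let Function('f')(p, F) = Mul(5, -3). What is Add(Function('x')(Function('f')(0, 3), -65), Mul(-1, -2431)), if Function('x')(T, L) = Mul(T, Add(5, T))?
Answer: 2581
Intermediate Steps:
Function('f')(p, F) = -15
Add(Function('x')(Function('f')(0, 3), -65), Mul(-1, -2431)) = Add(Mul(-15, Add(5, -15)), Mul(-1, -2431)) = Add(Mul(-15, -10), 2431) = Add(150, 2431) = 2581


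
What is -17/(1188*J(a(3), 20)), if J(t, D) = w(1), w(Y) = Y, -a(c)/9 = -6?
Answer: -17/1188 ≈ -0.014310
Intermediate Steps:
a(c) = 54 (a(c) = -9*(-6) = 54)
J(t, D) = 1
-17/(1188*J(a(3), 20)) = -17/(1188*1) = -17/1188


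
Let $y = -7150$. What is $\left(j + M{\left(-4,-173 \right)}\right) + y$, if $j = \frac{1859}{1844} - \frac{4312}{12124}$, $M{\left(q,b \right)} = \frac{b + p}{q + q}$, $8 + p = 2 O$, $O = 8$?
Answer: $- \frac{11383885513}{1596904} \approx -7128.7$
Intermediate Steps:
$p = 8$ ($p = -8 + 2 \cdot 8 = -8 + 16 = 8$)
$M{\left(q,b \right)} = \frac{8 + b}{2 q}$ ($M{\left(q,b \right)} = \frac{b + 8}{q + q} = \frac{8 + b}{2 q}$)
$j = \frac{520971}{798452}$ ($j = 1859 \cdot \frac{1}{1844} - \frac{154}{433} = \frac{1859}{1844} - \frac{154}{433} = \frac{520971}{798452} \approx 0.65248$)
$\left(j + M{\left(-4,-173 \right)}\right) + y = \left(\frac{520971}{798452} + \frac{8 - 173}{2 \left(-4\right)}\right) - 7150 = \left(\frac{520971}{798452} + \frac{1}{2} \left(- \frac{1}{4}\right) \left(-165\right)\right) - 7150 = \left(\frac{520971}{798452} + \frac{165}{8}\right) - 7150 = \frac{33978087}{1596904} - 7150 = - \frac{11383885513}{1596904}$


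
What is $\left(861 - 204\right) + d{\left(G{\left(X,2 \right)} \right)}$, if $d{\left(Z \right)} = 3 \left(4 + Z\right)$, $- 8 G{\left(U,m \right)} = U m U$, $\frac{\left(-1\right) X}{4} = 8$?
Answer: $-99$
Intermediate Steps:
$X = -32$ ($X = \left(-4\right) 8 = -32$)
$G{\left(U,m \right)} = - \frac{m U^{2}}{8}$ ($G{\left(U,m \right)} = - \frac{U m U}{8} = - \frac{m U^{2}}{8}$)
$d{\left(Z \right)} = 12 + 3 Z$
$\left(861 - 204\right) + d{\left(G{\left(X,2 \right)} \right)} = \left(861 - 204\right) + \left(12 + 3 \left(\left(- \frac{1}{8}\right) 2 \left(-32\right)^{2}\right)\right) = 657 + \left(12 + 3 \left(\left(- \frac{1}{8}\right) 2 \cdot 1024\right)\right) = 657 + \left(12 + 3 \left(-256\right)\right) = 657 + \left(12 - 768\right) = 657 - 756 = -99$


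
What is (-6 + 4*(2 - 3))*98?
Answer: -980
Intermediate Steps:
(-6 + 4*(2 - 3))*98 = (-6 + 4*(-1))*98 = (-6 - 4)*98 = -10*98 = -980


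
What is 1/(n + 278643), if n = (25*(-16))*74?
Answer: 1/249043 ≈ 4.0154e-6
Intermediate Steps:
n = -29600 (n = -400*74 = -29600)
1/(n + 278643) = 1/(-29600 + 278643) = 1/249043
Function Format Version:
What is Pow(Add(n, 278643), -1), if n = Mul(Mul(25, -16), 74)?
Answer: Rational(1, 249043) ≈ 4.0154e-6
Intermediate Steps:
n = -29600 (n = Mul(-400, 74) = -29600)
Pow(Add(n, 278643), -1) = Pow(Add(-29600, 278643), -1) = Pow(249043, -1) = Rational(1, 249043)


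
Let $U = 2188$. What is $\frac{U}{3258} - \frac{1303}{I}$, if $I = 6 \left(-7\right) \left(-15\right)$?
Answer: $- \frac{159263}{114030} \approx -1.3967$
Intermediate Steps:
$I = 630$ ($I = \left(-42\right) \left(-15\right) = 630$)
$\frac{U}{3258} - \frac{1303}{I} = \frac{2188}{3258} - \frac{1303}{630} = 2188 \cdot \frac{1}{3258} - \frac{1303}{630} = \frac{1094}{1629} - \frac{1303}{630} = - \frac{159263}{114030}$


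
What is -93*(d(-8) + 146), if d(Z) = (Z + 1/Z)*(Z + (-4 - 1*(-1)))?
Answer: -175119/8 ≈ -21890.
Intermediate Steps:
d(Z) = (-3 + Z)*(Z + 1/Z) (d(Z) = (Z + 1/Z)*(Z + (-4 + 1)) = (Z + 1/Z)*(Z - 3) = (Z + 1/Z)*(-3 + Z) = (-3 + Z)*(Z + 1/Z))
-93*(d(-8) + 146) = -93*((1 + (-8)² - 3*(-8) - 3/(-8)) + 146) = -93*((1 + 64 + 24 - 3*(-⅛)) + 146) = -93*((1 + 64 + 24 + 3/8) + 146) = -93*(715/8 + 146) = -93*1883/8 = -175119/8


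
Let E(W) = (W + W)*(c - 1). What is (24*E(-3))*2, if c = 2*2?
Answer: -864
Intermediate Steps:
c = 4
E(W) = 6*W (E(W) = (W + W)*(4 - 1) = (2*W)*3 = 6*W)
(24*E(-3))*2 = (24*(6*(-3)))*2 = (24*(-18))*2 = -432*2 = -864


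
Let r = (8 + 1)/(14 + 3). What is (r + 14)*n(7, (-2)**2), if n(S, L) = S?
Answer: 1729/17 ≈ 101.71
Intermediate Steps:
r = 9/17 ≈ 0.52941
(r + 14)*n(7, (-2)**2) = (9/17 + 14)*7 = (247/17)*7 = 1729/17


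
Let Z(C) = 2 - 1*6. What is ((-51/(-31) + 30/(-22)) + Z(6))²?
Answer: 1607824/116281 ≈ 13.827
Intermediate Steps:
Z(C) = -4 (Z(C) = 2 - 6 = -4)
((-51/(-31) + 30/(-22)) + Z(6))² = ((-51/(-31) + 30/(-22)) - 4)² = ((-51*(-1/31) + 30*(-1/22)) - 4)² = ((51/31 - 15/11) - 4)² = (96/341 - 4)² = (-1268/341)² = 1607824/116281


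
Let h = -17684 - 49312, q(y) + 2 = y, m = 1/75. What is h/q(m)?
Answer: 5024700/149 ≈ 33723.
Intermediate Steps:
m = 1/75 ≈ 0.013333
q(y) = -2 + y
h = -66996
h/q(m) = -66996/(-2 + 1/75) = -66996/(-149/75) = -66996*(-75/149) = 5024700/149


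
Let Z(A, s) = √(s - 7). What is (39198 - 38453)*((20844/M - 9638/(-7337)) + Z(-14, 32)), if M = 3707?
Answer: 21987780255/2472569 ≈ 8892.7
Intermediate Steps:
Z(A, s) = √(-7 + s)
(39198 - 38453)*((20844/M - 9638/(-7337)) + Z(-14, 32)) = (39198 - 38453)*((20844/3707 - 9638/(-7337)) + √(-7 + 32)) = 745*((20844*(1/3707) - 9638*(-1/7337)) + √25) = 745*((20844/3707 + 9638/7337) + 5) = 745*(17150954/2472569 + 5) = 745*(29513799/2472569) = 21987780255/2472569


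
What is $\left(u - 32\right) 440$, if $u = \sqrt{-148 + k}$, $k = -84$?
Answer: $-14080 + 880 i \sqrt{58} \approx -14080.0 + 6701.9 i$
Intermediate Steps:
$u = 2 i \sqrt{58}$ ($u = \sqrt{-148 - 84} = \sqrt{-232} = 2 i \sqrt{58} \approx 15.232 i$)
$\left(u - 32\right) 440 = \left(2 i \sqrt{58} - 32\right) 440 = \left(-32 + 2 i \sqrt{58}\right) 440 = -14080 + 880 i \sqrt{58}$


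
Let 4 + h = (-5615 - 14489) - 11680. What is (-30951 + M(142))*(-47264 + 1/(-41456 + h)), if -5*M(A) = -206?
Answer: 535018410842933/366220 ≈ 1.4609e+9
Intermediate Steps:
M(A) = 206/5 (M(A) = -⅕*(-206) = 206/5)
h = -31788 (h = -4 + ((-5615 - 14489) - 11680) = -4 + (-20104 - 11680) = -4 - 31784 = -31788)
(-30951 + M(142))*(-47264 + 1/(-41456 + h)) = (-30951 + 206/5)*(-47264 + 1/(-41456 - 31788)) = -154549*(-47264 + 1/(-73244))/5 = -154549*(-47264 - 1/73244)/5 = -154549/5*(-3461804417/73244) = 535018410842933/366220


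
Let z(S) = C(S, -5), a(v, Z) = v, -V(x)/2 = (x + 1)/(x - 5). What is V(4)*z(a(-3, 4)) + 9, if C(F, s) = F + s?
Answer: -71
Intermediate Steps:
V(x) = -2*(1 + x)/(-5 + x) (V(x) = -2*(x + 1)/(x - 5) = -2*(1 + x)/(-5 + x))
z(S) = -5 + S (z(S) = S - 5 = -5 + S)
V(4)*z(a(-3, 4)) + 9 = (2*(-1 - 1*4)/(-5 + 4))*(-5 - 3) + 9 = (2*(-1 - 4)/(-1))*(-8) + 9 = (2*(-1)*(-5))*(-8) + 9 = 10*(-8) + 9 = -80 + 9 = -71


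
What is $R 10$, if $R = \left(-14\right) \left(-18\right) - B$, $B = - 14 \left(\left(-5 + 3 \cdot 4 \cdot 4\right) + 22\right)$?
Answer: $11620$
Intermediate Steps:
$B = -910$ ($B = - 14 \left(\left(-5 + 12 \cdot 4\right) + 22\right) = - 14 \left(\left(-5 + 48\right) + 22\right) = - 14 \left(43 + 22\right) = \left(-14\right) 65 = -910$)
$R = 1162$ ($R = \left(-14\right) \left(-18\right) - -910 = 252 + 910 = 1162$)
$R 10 = 1162 \cdot 10 = 11620$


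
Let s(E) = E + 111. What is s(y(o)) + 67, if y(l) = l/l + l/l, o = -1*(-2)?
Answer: 180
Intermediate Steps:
o = 2
y(l) = 2 (y(l) = 1 + 1 = 2)
s(E) = 111 + E
s(y(o)) + 67 = (111 + 2) + 67 = 113 + 67 = 180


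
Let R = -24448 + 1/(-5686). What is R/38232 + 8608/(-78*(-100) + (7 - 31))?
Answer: 304906061/652161456 ≈ 0.46753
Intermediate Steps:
R = -139011329/5686 (R = -24448 - 1/5686 = -139011329/5686 ≈ -24448.)
R/38232 + 8608/(-78*(-100) + (7 - 31)) = -139011329/5686/38232 + 8608/(-78*(-100) + (7 - 31)) = -139011329/5686*1/38232 + 8608/(7800 - 24) = -139011329/217387152 + 8608/7776 = -139011329/217387152 + 8608*(1/7776) = -139011329/217387152 + 269/243 = 304906061/652161456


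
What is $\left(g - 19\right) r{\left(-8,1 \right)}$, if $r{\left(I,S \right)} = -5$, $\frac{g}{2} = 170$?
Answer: $-1605$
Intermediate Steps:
$g = 340$ ($g = 2 \cdot 170 = 340$)
$\left(g - 19\right) r{\left(-8,1 \right)} = \left(340 - 19\right) \left(-5\right) = 321 \left(-5\right) = -1605$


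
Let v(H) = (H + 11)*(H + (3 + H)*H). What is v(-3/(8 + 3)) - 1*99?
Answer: -146283/1331 ≈ -109.90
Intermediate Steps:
v(H) = (11 + H)*(H + H*(3 + H))
v(-3/(8 + 3)) - 1*99 = (-3/(8 + 3))*(44 + (-3/(8 + 3))**2 + 15*(-3/(8 + 3))) - 1*99 = (-3/11)*(44 + (-3/11)**2 + 15*(-3/11)) - 99 = (-3*1/11)*(44 + (-3*1/11)**2 + 15*(-3*1/11)) - 99 = -3*(44 + (-3/11)**2 + 15*(-3/11))/11 - 99 = -3*(44 + 9/121 - 45/11)/11 - 99 = -3/11*4838/121 - 99 = -14514/1331 - 99 = -146283/1331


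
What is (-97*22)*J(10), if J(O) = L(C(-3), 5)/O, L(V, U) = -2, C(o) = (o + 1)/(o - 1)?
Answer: 2134/5 ≈ 426.80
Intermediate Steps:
C(o) = (1 + o)/(-1 + o)
J(O) = -2/O
(-97*22)*J(10) = (-97*22)*(-2/10) = -(-4268)/10 = -2134*(-⅕) = 2134/5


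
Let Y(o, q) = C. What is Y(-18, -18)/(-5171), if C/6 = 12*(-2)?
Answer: 144/5171 ≈ 0.027848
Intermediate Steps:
C = -144 (C = 6*(12*(-2)) = 6*(-24) = -144)
Y(o, q) = -144
Y(-18, -18)/(-5171) = -144/(-5171) = -144*(-1/5171) = 144/5171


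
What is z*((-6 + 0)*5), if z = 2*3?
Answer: -180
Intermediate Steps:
z = 6
z*((-6 + 0)*5) = 6*((-6 + 0)*5) = 6*(-6*5) = 6*(-30) = -180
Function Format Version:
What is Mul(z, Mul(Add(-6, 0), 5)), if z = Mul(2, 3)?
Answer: -180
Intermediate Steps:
z = 6
Mul(z, Mul(Add(-6, 0), 5)) = Mul(6, Mul(Add(-6, 0), 5)) = Mul(6, Mul(-6, 5)) = Mul(6, -30) = -180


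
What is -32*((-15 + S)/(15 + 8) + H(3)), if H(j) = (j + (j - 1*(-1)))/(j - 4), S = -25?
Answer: 6432/23 ≈ 279.65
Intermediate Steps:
H(j) = (1 + 2*j)/(-4 + j) (H(j) = (j + (j + 1))/(-4 + j) = (j + (1 + j))/(-4 + j) = (1 + 2*j)/(-4 + j))
-32*((-15 + S)/(15 + 8) + H(3)) = -32*((-15 - 25)/(15 + 8) + (1 + 2*3)/(-4 + 3)) = -32*(-40/23 + (1 + 6)/(-1)) = -32*(-40*1/23 - 1*7) = -32*(-40/23 - 7) = -32*(-201/23) = 6432/23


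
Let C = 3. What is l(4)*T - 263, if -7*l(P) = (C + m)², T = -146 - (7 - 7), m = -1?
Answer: -1257/7 ≈ -179.57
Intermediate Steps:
T = -146 (T = -146 - 0 = -146 - 1*0 = -146 + 0 = -146)
l(P) = -4/7 (l(P) = -(3 - 1)²/7 = -⅐*2² = -⅐*4 = -4/7)
l(4)*T - 263 = -4/7*(-146) - 263 = 584/7 - 263 = -1257/7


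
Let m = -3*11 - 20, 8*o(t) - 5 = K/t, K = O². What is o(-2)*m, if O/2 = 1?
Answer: -159/8 ≈ -19.875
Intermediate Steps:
O = 2 (O = 2*1 = 2)
K = 4 (K = 2² = 4)
o(t) = 5/8 + 1/(2*t) (o(t) = 5/8 + (4/t)/8 = 5/8 + 1/(2*t))
m = -53 (m = -33 - 20 = -53)
o(-2)*m = ((⅛)*(4 + 5*(-2))/(-2))*(-53) = ((⅛)*(-½)*(4 - 10))*(-53) = ((⅛)*(-½)*(-6))*(-53) = (3/8)*(-53) = -159/8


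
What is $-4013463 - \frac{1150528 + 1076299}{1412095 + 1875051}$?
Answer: $- \frac{13192841073425}{3287146} \approx -4.0135 \cdot 10^{6}$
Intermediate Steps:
$-4013463 - \frac{1150528 + 1076299}{1412095 + 1875051} = -4013463 - \frac{2226827}{3287146} = - \frac{13192841073425}{3287146}$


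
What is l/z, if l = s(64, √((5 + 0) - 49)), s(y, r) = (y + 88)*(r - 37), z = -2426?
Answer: 2812/1213 - 152*I*√11/1213 ≈ 2.3182 - 0.4156*I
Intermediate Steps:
s(y, r) = (-37 + r)*(88 + y) (s(y, r) = (88 + y)*(-37 + r) = (-37 + r)*(88 + y))
l = -5624 + 304*I*√11 (l = -3256 - 37*64 + 88*√((5 + 0) - 49) + √((5 + 0) - 49)*64 = -3256 - 2368 + 88*√(5 - 49) + √(5 - 49)*64 = -3256 - 2368 + 88*√(-44) + √(-44)*64 = -3256 - 2368 + 88*(2*I*√11) + (2*I*√11)*64 = -3256 - 2368 + 176*I*√11 + 128*I*√11 = -5624 + 304*I*√11 ≈ -5624.0 + 1008.3*I)
l/z = (-5624 + 304*I*√11)/(-2426) = (-5624 + 304*I*√11)*(-1/2426) = 2812/1213 - 152*I*√11/1213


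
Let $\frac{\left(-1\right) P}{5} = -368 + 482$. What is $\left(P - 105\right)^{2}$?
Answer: $455625$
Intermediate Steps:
$P = -570$ ($P = - 5 \left(-368 + 482\right) = \left(-5\right) 114 = -570$)
$\left(P - 105\right)^{2} = \left(-570 - 105\right)^{2} = \left(-675\right)^{2} = 455625$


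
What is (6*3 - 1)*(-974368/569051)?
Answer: -16564256/569051 ≈ -29.109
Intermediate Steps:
(6*3 - 1)*(-974368/569051) = (18 - 1)*(-974368*1/569051) = 17*(-974368/569051) = -16564256/569051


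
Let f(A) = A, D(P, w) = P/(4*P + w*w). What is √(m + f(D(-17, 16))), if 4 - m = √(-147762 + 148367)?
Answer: √(34545 - 97196*√5)/94 ≈ 4.5483*I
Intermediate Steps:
D(P, w) = P/(w² + 4*P) (D(P, w) = P/(4*P + w²) = P/(w² + 4*P))
m = 4 - 11*√5 (m = 4 - √(-147762 + 148367) = 4 - √605 = 4 - 11*√5 ≈ -20.597)
√(m + f(D(-17, 16))) = √((4 - 11*√5) - 17/(16² + 4*(-17))) = √((4 - 11*√5) - 17/(256 - 68)) = √((4 - 11*√5) - 17/188) = √(735/188 - 11*√5)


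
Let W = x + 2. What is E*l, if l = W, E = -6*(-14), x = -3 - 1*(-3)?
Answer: 168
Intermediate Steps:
x = 0 (x = -3 + 3 = 0)
W = 2 (W = 0 + 2 = 2)
E = 84
l = 2
E*l = 84*2 = 168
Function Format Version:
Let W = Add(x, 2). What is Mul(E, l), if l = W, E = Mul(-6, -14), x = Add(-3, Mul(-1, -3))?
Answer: 168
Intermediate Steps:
x = 0 (x = Add(-3, 3) = 0)
W = 2 (W = Add(0, 2) = 2)
E = 84
l = 2
Mul(E, l) = Mul(84, 2) = 168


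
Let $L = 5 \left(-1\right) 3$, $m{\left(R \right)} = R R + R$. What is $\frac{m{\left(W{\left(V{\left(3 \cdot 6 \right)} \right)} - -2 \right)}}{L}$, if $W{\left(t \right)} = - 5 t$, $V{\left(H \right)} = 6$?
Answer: $- \frac{252}{5} \approx -50.4$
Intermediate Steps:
$m{\left(R \right)} = R + R^{2}$ ($m{\left(R \right)} = R^{2} + R = R + R^{2}$)
$L = -15$ ($L = \left(-5\right) 3 = -15$)
$\frac{m{\left(W{\left(V{\left(3 \cdot 6 \right)} \right)} - -2 \right)}}{L} = \frac{\left(\left(-5\right) 6 - -2\right) \left(1 - 28\right)}{-15} = \left(-30 + 2\right) \left(1 + \left(-30 + 2\right)\right) \left(- \frac{1}{15}\right) = - 28 \left(1 - 28\right) \left(- \frac{1}{15}\right) = \left(-28\right) \left(-27\right) \left(- \frac{1}{15}\right) = 756 \left(- \frac{1}{15}\right) = - \frac{252}{5}$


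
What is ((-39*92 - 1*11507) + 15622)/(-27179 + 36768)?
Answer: 527/9589 ≈ 0.054959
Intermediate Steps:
((-39*92 - 1*11507) + 15622)/(-27179 + 36768) = ((-3588 - 11507) + 15622)/9589 = (-15095 + 15622)*(1/9589) = 527*(1/9589) = 527/9589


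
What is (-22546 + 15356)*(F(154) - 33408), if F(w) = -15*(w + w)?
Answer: 273421320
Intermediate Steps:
F(w) = -30*w
(-22546 + 15356)*(F(154) - 33408) = (-22546 + 15356)*(-30*154 - 33408) = -7190*(-4620 - 33408) = -7190*(-38028) = 273421320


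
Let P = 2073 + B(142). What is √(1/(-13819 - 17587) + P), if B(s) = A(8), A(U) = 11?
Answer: √2055525934818/31406 ≈ 45.651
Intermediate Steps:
B(s) = 11
P = 2084 (P = 2073 + 11 = 2084)
√(1/(-13819 - 17587) + P) = √(1/(-13819 - 17587) + 2084) = √(1/(-31406) + 2084) = √(-1/31406 + 2084) = √(65450103/31406) = √2055525934818/31406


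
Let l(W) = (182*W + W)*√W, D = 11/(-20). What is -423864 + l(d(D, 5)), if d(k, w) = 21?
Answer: -423864 + 3843*√21 ≈ -4.0625e+5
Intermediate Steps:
D = -11/20 (D = 11*(-1/20) = -11/20 ≈ -0.55000)
l(W) = 183*W^(3/2) (l(W) = (183*W)*√W = 183*W^(3/2))
-423864 + l(d(D, 5)) = -423864 + 183*21^(3/2) = -423864 + 183*(21*√21) = -423864 + 3843*√21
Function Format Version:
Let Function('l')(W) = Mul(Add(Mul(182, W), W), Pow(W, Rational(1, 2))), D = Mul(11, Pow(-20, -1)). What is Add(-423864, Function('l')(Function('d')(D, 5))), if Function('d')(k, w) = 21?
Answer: Add(-423864, Mul(3843, Pow(21, Rational(1, 2)))) ≈ -4.0625e+5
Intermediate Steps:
D = Rational(-11, 20) (D = Mul(11, Rational(-1, 20)) = Rational(-11, 20) ≈ -0.55000)
Function('l')(W) = Mul(183, Pow(W, Rational(3, 2))) (Function('l')(W) = Mul(Mul(183, W), Pow(W, Rational(1, 2))) = Mul(183, Pow(W, Rational(3, 2))))
Add(-423864, Function('l')(Function('d')(D, 5))) = Add(-423864, Mul(183, Pow(21, Rational(3, 2)))) = Add(-423864, Mul(183, Mul(21, Pow(21, Rational(1, 2))))) = Add(-423864, Mul(3843, Pow(21, Rational(1, 2))))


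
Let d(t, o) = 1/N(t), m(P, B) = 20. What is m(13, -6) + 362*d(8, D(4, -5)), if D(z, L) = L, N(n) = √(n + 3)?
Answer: 20 + 362*√11/11 ≈ 129.15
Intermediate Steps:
N(n) = √(3 + n)
d(t, o) = (3 + t)^(-½) (d(t, o) = 1/√(3 + t) = (3 + t)^(-½))
m(13, -6) + 362*d(8, D(4, -5)) = 20 + 362/√(3 + 8) = 20 + 362/√11 = 20 + 362*(√11/11) = 20 + 362*√11/11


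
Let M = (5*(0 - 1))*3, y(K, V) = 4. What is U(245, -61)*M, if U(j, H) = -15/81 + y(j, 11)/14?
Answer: -95/63 ≈ -1.5079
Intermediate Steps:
U(j, H) = 19/189 (U(j, H) = -15/81 + 4/14 = -15*1/81 + 4*(1/14) = -5/27 + 2/7 = 19/189)
M = -15 (M = (5*(-1))*3 = -5*3 = -15)
U(245, -61)*M = (19/189)*(-15) = -95/63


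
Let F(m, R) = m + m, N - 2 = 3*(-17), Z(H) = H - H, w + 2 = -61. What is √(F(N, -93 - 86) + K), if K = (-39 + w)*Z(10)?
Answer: 7*I*√2 ≈ 9.8995*I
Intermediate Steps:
w = -63 (w = -2 - 61 = -63)
Z(H) = 0
N = -49 (N = 2 + 3*(-17) = 2 - 51 = -49)
K = 0 (K = (-39 - 63)*0 = -102*0 = 0)
F(m, R) = 2*m
√(F(N, -93 - 86) + K) = √(2*(-49) + 0) = √(-98 + 0) = √(-98) = 7*I*√2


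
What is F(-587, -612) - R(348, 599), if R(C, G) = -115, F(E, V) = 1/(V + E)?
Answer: 137884/1199 ≈ 115.00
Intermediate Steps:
F(E, V) = 1/(E + V)
F(-587, -612) - R(348, 599) = 1/(-587 - 612) - 1*(-115) = 1/(-1199) + 115 = -1/1199 + 115 = 137884/1199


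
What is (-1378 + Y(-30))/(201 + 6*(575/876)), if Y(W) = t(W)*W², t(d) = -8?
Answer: -1252388/29921 ≈ -41.857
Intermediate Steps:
Y(W) = -8*W²
(-1378 + Y(-30))/(201 + 6*(575/876)) = (-1378 - 8*(-30)²)/(201 + 6*(575/876)) = (-1378 - 8*900)/(201 + 6*(575*(1/876))) = (-1378 - 7200)/(201 + 6*(575/876)) = -8578/(201 + 575/146) = -8578/29921/146 = -8578*146/29921 = -1252388/29921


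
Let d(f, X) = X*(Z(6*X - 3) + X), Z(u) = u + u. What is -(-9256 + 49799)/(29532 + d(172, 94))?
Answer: -40543/143836 ≈ -0.28187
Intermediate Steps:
Z(u) = 2*u
d(f, X) = X*(-6 + 13*X) (d(f, X) = X*(2*(6*X - 3) + X) = X*(2*(-3 + 6*X) + X) = X*((-6 + 12*X) + X) = X*(-6 + 13*X))
-(-9256 + 49799)/(29532 + d(172, 94)) = -(-9256 + 49799)/(29532 + 94*(-6 + 13*94)) = -40543/(29532 + 94*(-6 + 1222)) = -40543/(29532 + 94*1216) = -40543/(29532 + 114304) = -40543/143836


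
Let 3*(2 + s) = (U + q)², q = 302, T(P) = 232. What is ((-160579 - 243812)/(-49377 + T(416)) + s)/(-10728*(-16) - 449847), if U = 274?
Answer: -5435349941/13672089855 ≈ -0.39755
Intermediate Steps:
s = 110590 (s = -2 + (274 + 302)²/3 = -2 + (⅓)*576² = -2 + (⅓)*331776 = -2 + 110592 = 110590)
((-160579 - 243812)/(-49377 + T(416)) + s)/(-10728*(-16) - 449847) = ((-160579 - 243812)/(-49377 + 232) + 110590)/(-10728*(-16) - 449847) = (-404391/(-49145) + 110590)/(171648 - 449847) = (-404391*(-1/49145) + 110590)/(-278199) = (404391/49145 + 110590)*(-1/278199) = (5435349941/49145)*(-1/278199) = -5435349941/13672089855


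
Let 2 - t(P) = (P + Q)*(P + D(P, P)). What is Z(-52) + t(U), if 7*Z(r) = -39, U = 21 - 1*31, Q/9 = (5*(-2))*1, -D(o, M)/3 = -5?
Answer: 3475/7 ≈ 496.43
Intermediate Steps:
D(o, M) = 15 (D(o, M) = -3*(-5) = 15)
Q = -90 (Q = 9*((5*(-2))*1) = 9*(-10*1) = 9*(-10) = -90)
U = -10 (U = 21 - 31 = -10)
Z(r) = -39/7 (Z(r) = (1/7)*(-39) = -39/7)
t(P) = 2 - (-90 + P)*(15 + P) (t(P) = 2 - (P - 90)*(P + 15) = 2 - (-90 + P)*(15 + P))
Z(-52) + t(U) = -39/7 + (1352 - 1*(-10)**2 + 75*(-10)) = -39/7 + (1352 - 1*100 - 750) = -39/7 + (1352 - 100 - 750) = -39/7 + 502 = 3475/7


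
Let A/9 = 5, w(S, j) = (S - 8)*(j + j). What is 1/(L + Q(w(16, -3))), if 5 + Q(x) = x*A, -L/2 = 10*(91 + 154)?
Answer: -1/7065 ≈ -0.00014154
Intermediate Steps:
w(S, j) = 2*j*(-8 + S) (w(S, j) = (-8 + S)*(2*j) = 2*j*(-8 + S))
A = 45 (A = 9*5 = 45)
L = -4900 (L = -20*(91 + 154) = -20*245 = -2*2450 = -4900)
Q(x) = -5 + 45*x (Q(x) = -5 + x*45 = -5 + 45*x)
1/(L + Q(w(16, -3))) = 1/(-4900 + (-5 + 45*(2*(-3)*(-8 + 16)))) = 1/(-4900 + (-5 + 45*(2*(-3)*8))) = 1/(-4900 + (-5 + 45*(-48))) = 1/(-4900 + (-5 - 2160)) = 1/(-4900 - 2165) = 1/(-7065) = -1/7065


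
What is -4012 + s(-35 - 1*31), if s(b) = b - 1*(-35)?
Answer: -4043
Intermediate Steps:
s(b) = 35 + b (s(b) = b + 35 = 35 + b)
-4012 + s(-35 - 1*31) = -4012 + (35 + (-35 - 1*31)) = -4012 + (35 + (-35 - 31)) = -4012 + (35 - 66) = -4012 - 31 = -4043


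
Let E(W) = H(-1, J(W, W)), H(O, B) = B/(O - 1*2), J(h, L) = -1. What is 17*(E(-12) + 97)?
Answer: 4964/3 ≈ 1654.7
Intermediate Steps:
H(O, B) = B/(-2 + O) (H(O, B) = B/(O - 2) = B/(-2 + O))
E(W) = ⅓ (E(W) = -1/(-2 - 1) = -1/(-3) = -1*(-⅓) = ⅓)
17*(E(-12) + 97) = 17*(⅓ + 97) = 17*(292/3) = 4964/3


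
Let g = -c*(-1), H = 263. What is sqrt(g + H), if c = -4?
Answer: sqrt(259) ≈ 16.093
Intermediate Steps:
g = -4 (g = -1*(-4)*(-1) = 4*(-1) = -4)
sqrt(g + H) = sqrt(-4 + 263) = sqrt(259)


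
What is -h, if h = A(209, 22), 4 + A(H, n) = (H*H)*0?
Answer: 4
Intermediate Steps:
A(H, n) = -4 (A(H, n) = -4 + (H*H)*0 = -4 + H²*0 = -4 + 0 = -4)
h = -4
-h = -1*(-4) = 4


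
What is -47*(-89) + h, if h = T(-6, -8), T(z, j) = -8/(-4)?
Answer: 4185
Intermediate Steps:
T(z, j) = 2 (T(z, j) = -8*(-¼) = 2)
h = 2
-47*(-89) + h = -47*(-89) + 2 = 4183 + 2 = 4185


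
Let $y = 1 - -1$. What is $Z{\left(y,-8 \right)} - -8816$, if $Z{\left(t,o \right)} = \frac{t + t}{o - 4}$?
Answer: $\frac{26447}{3} \approx 8815.7$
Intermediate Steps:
$y = 2$ ($y = 1 + 1 = 2$)
$Z{\left(t,o \right)} = \frac{2 t}{-4 + o}$
$Z{\left(y,-8 \right)} - -8816 = 2 \cdot 2 \frac{1}{-4 - 8} - -8816 = 2 \cdot 2 \frac{1}{-12} + 8816 = 2 \cdot 2 \left(- \frac{1}{12}\right) + 8816 = - \frac{1}{3} + 8816 = \frac{26447}{3}$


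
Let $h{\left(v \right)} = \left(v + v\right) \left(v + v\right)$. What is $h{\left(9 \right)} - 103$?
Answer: $221$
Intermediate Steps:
$h{\left(v \right)} = 4 v^{2}$ ($h{\left(v \right)} = 2 v 2 v = 4 v^{2}$)
$h{\left(9 \right)} - 103 = 4 \cdot 9^{2} - 103 = 4 \cdot 81 - 103 = 324 - 103 = 221$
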